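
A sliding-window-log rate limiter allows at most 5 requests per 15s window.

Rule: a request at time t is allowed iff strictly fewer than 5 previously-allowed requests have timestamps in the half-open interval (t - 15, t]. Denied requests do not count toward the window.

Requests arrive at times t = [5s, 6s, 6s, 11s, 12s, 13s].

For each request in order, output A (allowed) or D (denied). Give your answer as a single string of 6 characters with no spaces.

Answer: AAAAAD

Derivation:
Tracking allowed requests in the window:
  req#1 t=5s: ALLOW
  req#2 t=6s: ALLOW
  req#3 t=6s: ALLOW
  req#4 t=11s: ALLOW
  req#5 t=12s: ALLOW
  req#6 t=13s: DENY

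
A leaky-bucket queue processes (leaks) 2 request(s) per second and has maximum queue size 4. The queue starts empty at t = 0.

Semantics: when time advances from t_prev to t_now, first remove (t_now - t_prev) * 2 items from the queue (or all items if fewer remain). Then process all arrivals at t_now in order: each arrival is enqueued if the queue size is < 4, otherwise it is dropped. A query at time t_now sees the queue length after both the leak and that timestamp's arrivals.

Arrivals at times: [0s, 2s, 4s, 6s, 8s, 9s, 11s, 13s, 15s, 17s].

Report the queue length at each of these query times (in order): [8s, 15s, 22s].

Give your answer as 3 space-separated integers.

Answer: 1 1 0

Derivation:
Queue lengths at query times:
  query t=8s: backlog = 1
  query t=15s: backlog = 1
  query t=22s: backlog = 0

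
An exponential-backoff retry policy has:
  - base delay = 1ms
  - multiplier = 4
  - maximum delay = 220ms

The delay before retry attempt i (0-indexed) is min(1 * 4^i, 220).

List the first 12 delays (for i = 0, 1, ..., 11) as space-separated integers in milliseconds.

Answer: 1 4 16 64 220 220 220 220 220 220 220 220

Derivation:
Computing each delay:
  i=0: min(1*4^0, 220) = 1
  i=1: min(1*4^1, 220) = 4
  i=2: min(1*4^2, 220) = 16
  i=3: min(1*4^3, 220) = 64
  i=4: min(1*4^4, 220) = 220
  i=5: min(1*4^5, 220) = 220
  i=6: min(1*4^6, 220) = 220
  i=7: min(1*4^7, 220) = 220
  i=8: min(1*4^8, 220) = 220
  i=9: min(1*4^9, 220) = 220
  i=10: min(1*4^10, 220) = 220
  i=11: min(1*4^11, 220) = 220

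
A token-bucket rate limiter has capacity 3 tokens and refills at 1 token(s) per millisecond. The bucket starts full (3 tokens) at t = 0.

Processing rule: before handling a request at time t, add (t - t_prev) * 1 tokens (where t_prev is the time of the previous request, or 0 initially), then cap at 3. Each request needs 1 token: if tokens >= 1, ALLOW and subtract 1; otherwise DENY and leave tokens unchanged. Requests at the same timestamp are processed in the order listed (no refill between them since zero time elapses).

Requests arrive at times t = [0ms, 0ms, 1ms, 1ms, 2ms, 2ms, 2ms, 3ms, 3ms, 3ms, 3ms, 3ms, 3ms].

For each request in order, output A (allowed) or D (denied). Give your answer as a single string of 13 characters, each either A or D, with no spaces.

Answer: AAAAADDADDDDD

Derivation:
Simulating step by step:
  req#1 t=0ms: ALLOW
  req#2 t=0ms: ALLOW
  req#3 t=1ms: ALLOW
  req#4 t=1ms: ALLOW
  req#5 t=2ms: ALLOW
  req#6 t=2ms: DENY
  req#7 t=2ms: DENY
  req#8 t=3ms: ALLOW
  req#9 t=3ms: DENY
  req#10 t=3ms: DENY
  req#11 t=3ms: DENY
  req#12 t=3ms: DENY
  req#13 t=3ms: DENY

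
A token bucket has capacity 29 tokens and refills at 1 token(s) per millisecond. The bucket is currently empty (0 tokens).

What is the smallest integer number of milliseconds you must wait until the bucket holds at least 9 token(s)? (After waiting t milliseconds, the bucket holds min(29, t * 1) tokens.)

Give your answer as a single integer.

Need t * 1 >= 9, so t >= 9/1.
Smallest integer t = ceil(9/1) = 9.

Answer: 9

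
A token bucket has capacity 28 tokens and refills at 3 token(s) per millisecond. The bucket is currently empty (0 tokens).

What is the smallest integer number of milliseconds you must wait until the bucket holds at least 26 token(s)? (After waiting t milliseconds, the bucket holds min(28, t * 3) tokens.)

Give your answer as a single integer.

Answer: 9

Derivation:
Need t * 3 >= 26, so t >= 26/3.
Smallest integer t = ceil(26/3) = 9.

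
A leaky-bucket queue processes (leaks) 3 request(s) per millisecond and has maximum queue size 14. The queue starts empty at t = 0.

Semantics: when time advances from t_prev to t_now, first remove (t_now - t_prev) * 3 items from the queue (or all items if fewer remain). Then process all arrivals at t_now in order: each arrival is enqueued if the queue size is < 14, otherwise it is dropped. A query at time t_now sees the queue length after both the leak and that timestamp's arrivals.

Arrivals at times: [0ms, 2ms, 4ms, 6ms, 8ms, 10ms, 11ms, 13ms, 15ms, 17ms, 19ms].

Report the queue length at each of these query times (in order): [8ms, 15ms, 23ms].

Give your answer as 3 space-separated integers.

Answer: 1 1 0

Derivation:
Queue lengths at query times:
  query t=8ms: backlog = 1
  query t=15ms: backlog = 1
  query t=23ms: backlog = 0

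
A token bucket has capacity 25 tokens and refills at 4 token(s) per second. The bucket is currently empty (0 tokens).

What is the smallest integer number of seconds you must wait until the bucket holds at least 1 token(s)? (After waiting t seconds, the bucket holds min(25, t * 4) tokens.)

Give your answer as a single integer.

Need t * 4 >= 1, so t >= 1/4.
Smallest integer t = ceil(1/4) = 1.

Answer: 1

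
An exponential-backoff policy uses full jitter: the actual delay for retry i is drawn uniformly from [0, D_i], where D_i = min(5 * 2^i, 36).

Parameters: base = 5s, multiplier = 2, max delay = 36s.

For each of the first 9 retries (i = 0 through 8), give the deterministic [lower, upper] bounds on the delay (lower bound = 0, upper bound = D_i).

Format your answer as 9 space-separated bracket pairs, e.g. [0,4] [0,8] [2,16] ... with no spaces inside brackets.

Computing bounds per retry:
  i=0: D_i=min(5*2^0,36)=5, bounds=[0,5]
  i=1: D_i=min(5*2^1,36)=10, bounds=[0,10]
  i=2: D_i=min(5*2^2,36)=20, bounds=[0,20]
  i=3: D_i=min(5*2^3,36)=36, bounds=[0,36]
  i=4: D_i=min(5*2^4,36)=36, bounds=[0,36]
  i=5: D_i=min(5*2^5,36)=36, bounds=[0,36]
  i=6: D_i=min(5*2^6,36)=36, bounds=[0,36]
  i=7: D_i=min(5*2^7,36)=36, bounds=[0,36]
  i=8: D_i=min(5*2^8,36)=36, bounds=[0,36]

Answer: [0,5] [0,10] [0,20] [0,36] [0,36] [0,36] [0,36] [0,36] [0,36]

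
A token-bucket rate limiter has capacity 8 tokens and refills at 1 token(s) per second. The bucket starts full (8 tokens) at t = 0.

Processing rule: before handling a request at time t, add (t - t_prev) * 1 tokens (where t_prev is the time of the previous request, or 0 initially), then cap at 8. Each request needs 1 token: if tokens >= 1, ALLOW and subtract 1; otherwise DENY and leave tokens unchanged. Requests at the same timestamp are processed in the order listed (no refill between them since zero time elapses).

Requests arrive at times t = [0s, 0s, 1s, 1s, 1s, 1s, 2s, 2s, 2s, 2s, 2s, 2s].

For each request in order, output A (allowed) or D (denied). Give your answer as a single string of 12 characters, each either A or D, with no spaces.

Answer: AAAAAAAAAADD

Derivation:
Simulating step by step:
  req#1 t=0s: ALLOW
  req#2 t=0s: ALLOW
  req#3 t=1s: ALLOW
  req#4 t=1s: ALLOW
  req#5 t=1s: ALLOW
  req#6 t=1s: ALLOW
  req#7 t=2s: ALLOW
  req#8 t=2s: ALLOW
  req#9 t=2s: ALLOW
  req#10 t=2s: ALLOW
  req#11 t=2s: DENY
  req#12 t=2s: DENY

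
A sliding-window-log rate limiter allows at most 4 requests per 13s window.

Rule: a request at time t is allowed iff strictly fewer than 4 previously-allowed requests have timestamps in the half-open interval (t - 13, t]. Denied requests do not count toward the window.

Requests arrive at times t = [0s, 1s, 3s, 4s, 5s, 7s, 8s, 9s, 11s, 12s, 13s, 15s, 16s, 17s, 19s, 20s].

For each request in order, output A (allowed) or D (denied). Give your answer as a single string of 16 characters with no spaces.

Tracking allowed requests in the window:
  req#1 t=0s: ALLOW
  req#2 t=1s: ALLOW
  req#3 t=3s: ALLOW
  req#4 t=4s: ALLOW
  req#5 t=5s: DENY
  req#6 t=7s: DENY
  req#7 t=8s: DENY
  req#8 t=9s: DENY
  req#9 t=11s: DENY
  req#10 t=12s: DENY
  req#11 t=13s: ALLOW
  req#12 t=15s: ALLOW
  req#13 t=16s: ALLOW
  req#14 t=17s: ALLOW
  req#15 t=19s: DENY
  req#16 t=20s: DENY

Answer: AAAADDDDDDAAAADD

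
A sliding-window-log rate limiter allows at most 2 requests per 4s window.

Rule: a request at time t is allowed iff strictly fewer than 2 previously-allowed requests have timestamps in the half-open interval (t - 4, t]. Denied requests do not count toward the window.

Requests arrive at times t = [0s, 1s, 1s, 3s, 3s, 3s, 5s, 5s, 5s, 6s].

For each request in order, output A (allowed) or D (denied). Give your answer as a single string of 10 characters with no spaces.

Answer: AADDDDAADD

Derivation:
Tracking allowed requests in the window:
  req#1 t=0s: ALLOW
  req#2 t=1s: ALLOW
  req#3 t=1s: DENY
  req#4 t=3s: DENY
  req#5 t=3s: DENY
  req#6 t=3s: DENY
  req#7 t=5s: ALLOW
  req#8 t=5s: ALLOW
  req#9 t=5s: DENY
  req#10 t=6s: DENY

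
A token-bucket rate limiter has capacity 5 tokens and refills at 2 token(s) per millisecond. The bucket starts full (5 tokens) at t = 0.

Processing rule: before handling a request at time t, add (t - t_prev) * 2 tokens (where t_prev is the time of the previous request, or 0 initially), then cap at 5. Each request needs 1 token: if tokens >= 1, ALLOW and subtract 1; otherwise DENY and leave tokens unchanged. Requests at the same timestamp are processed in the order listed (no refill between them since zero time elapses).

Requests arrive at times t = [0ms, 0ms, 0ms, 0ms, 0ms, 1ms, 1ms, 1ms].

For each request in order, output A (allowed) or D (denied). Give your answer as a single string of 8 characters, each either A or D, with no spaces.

Answer: AAAAAAAD

Derivation:
Simulating step by step:
  req#1 t=0ms: ALLOW
  req#2 t=0ms: ALLOW
  req#3 t=0ms: ALLOW
  req#4 t=0ms: ALLOW
  req#5 t=0ms: ALLOW
  req#6 t=1ms: ALLOW
  req#7 t=1ms: ALLOW
  req#8 t=1ms: DENY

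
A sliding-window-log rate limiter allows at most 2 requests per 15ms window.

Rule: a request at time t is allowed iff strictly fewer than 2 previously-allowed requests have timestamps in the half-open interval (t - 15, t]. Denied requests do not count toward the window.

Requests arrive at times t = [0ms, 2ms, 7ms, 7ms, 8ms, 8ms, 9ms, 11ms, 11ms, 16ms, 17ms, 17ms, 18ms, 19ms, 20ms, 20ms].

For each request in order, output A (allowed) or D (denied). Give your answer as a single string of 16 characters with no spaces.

Answer: AADDDDDDDAADDDDD

Derivation:
Tracking allowed requests in the window:
  req#1 t=0ms: ALLOW
  req#2 t=2ms: ALLOW
  req#3 t=7ms: DENY
  req#4 t=7ms: DENY
  req#5 t=8ms: DENY
  req#6 t=8ms: DENY
  req#7 t=9ms: DENY
  req#8 t=11ms: DENY
  req#9 t=11ms: DENY
  req#10 t=16ms: ALLOW
  req#11 t=17ms: ALLOW
  req#12 t=17ms: DENY
  req#13 t=18ms: DENY
  req#14 t=19ms: DENY
  req#15 t=20ms: DENY
  req#16 t=20ms: DENY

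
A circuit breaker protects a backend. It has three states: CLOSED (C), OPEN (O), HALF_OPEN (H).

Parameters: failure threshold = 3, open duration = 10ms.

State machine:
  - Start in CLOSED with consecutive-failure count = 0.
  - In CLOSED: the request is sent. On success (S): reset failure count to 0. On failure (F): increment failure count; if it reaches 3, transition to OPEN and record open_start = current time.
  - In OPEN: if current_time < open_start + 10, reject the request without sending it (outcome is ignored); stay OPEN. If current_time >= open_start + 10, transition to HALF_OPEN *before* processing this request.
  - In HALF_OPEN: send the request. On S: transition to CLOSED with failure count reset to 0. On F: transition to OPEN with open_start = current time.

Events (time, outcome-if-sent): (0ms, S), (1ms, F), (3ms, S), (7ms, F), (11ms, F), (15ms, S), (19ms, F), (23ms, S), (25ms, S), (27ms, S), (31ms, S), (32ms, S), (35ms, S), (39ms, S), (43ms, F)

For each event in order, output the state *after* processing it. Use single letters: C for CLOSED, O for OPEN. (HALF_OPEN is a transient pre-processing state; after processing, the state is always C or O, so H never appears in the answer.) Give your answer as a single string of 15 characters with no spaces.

Answer: CCCCCCCCCCCCCCC

Derivation:
State after each event:
  event#1 t=0ms outcome=S: state=CLOSED
  event#2 t=1ms outcome=F: state=CLOSED
  event#3 t=3ms outcome=S: state=CLOSED
  event#4 t=7ms outcome=F: state=CLOSED
  event#5 t=11ms outcome=F: state=CLOSED
  event#6 t=15ms outcome=S: state=CLOSED
  event#7 t=19ms outcome=F: state=CLOSED
  event#8 t=23ms outcome=S: state=CLOSED
  event#9 t=25ms outcome=S: state=CLOSED
  event#10 t=27ms outcome=S: state=CLOSED
  event#11 t=31ms outcome=S: state=CLOSED
  event#12 t=32ms outcome=S: state=CLOSED
  event#13 t=35ms outcome=S: state=CLOSED
  event#14 t=39ms outcome=S: state=CLOSED
  event#15 t=43ms outcome=F: state=CLOSED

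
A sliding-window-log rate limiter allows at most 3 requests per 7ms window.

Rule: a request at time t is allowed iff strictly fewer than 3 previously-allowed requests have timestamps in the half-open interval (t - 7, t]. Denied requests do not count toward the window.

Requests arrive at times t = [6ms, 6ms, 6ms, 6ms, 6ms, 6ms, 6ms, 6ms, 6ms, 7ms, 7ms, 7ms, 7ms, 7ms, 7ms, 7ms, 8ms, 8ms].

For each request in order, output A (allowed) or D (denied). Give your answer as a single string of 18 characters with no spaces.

Tracking allowed requests in the window:
  req#1 t=6ms: ALLOW
  req#2 t=6ms: ALLOW
  req#3 t=6ms: ALLOW
  req#4 t=6ms: DENY
  req#5 t=6ms: DENY
  req#6 t=6ms: DENY
  req#7 t=6ms: DENY
  req#8 t=6ms: DENY
  req#9 t=6ms: DENY
  req#10 t=7ms: DENY
  req#11 t=7ms: DENY
  req#12 t=7ms: DENY
  req#13 t=7ms: DENY
  req#14 t=7ms: DENY
  req#15 t=7ms: DENY
  req#16 t=7ms: DENY
  req#17 t=8ms: DENY
  req#18 t=8ms: DENY

Answer: AAADDDDDDDDDDDDDDD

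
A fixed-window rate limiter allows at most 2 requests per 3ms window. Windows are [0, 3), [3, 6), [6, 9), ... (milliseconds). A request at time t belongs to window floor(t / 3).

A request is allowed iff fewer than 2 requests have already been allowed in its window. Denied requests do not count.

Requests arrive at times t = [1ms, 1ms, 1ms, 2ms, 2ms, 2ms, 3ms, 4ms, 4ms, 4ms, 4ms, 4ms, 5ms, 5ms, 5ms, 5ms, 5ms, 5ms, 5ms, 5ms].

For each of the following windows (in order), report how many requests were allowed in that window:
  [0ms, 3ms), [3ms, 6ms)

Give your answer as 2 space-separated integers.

Processing requests:
  req#1 t=1ms (window 0): ALLOW
  req#2 t=1ms (window 0): ALLOW
  req#3 t=1ms (window 0): DENY
  req#4 t=2ms (window 0): DENY
  req#5 t=2ms (window 0): DENY
  req#6 t=2ms (window 0): DENY
  req#7 t=3ms (window 1): ALLOW
  req#8 t=4ms (window 1): ALLOW
  req#9 t=4ms (window 1): DENY
  req#10 t=4ms (window 1): DENY
  req#11 t=4ms (window 1): DENY
  req#12 t=4ms (window 1): DENY
  req#13 t=5ms (window 1): DENY
  req#14 t=5ms (window 1): DENY
  req#15 t=5ms (window 1): DENY
  req#16 t=5ms (window 1): DENY
  req#17 t=5ms (window 1): DENY
  req#18 t=5ms (window 1): DENY
  req#19 t=5ms (window 1): DENY
  req#20 t=5ms (window 1): DENY

Allowed counts by window: 2 2

Answer: 2 2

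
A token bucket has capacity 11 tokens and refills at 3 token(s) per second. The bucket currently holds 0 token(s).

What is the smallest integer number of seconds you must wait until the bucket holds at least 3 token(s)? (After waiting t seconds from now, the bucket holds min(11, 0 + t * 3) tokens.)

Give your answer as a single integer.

Need 0 + t * 3 >= 3, so t >= 3/3.
Smallest integer t = ceil(3/3) = 1.

Answer: 1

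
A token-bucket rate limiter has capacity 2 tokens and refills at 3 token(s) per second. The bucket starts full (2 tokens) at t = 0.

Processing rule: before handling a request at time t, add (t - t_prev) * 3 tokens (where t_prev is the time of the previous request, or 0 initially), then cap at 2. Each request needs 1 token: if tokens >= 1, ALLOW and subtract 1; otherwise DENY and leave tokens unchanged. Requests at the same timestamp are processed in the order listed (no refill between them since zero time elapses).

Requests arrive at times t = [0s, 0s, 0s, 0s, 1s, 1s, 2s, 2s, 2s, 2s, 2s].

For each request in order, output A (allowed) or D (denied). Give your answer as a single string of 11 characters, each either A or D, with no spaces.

Simulating step by step:
  req#1 t=0s: ALLOW
  req#2 t=0s: ALLOW
  req#3 t=0s: DENY
  req#4 t=0s: DENY
  req#5 t=1s: ALLOW
  req#6 t=1s: ALLOW
  req#7 t=2s: ALLOW
  req#8 t=2s: ALLOW
  req#9 t=2s: DENY
  req#10 t=2s: DENY
  req#11 t=2s: DENY

Answer: AADDAAAADDD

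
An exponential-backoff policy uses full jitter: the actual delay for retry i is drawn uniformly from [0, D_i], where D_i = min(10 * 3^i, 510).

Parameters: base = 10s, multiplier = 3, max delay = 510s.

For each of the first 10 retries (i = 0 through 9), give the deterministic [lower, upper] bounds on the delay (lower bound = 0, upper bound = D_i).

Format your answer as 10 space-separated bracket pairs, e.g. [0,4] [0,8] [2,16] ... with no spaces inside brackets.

Answer: [0,10] [0,30] [0,90] [0,270] [0,510] [0,510] [0,510] [0,510] [0,510] [0,510]

Derivation:
Computing bounds per retry:
  i=0: D_i=min(10*3^0,510)=10, bounds=[0,10]
  i=1: D_i=min(10*3^1,510)=30, bounds=[0,30]
  i=2: D_i=min(10*3^2,510)=90, bounds=[0,90]
  i=3: D_i=min(10*3^3,510)=270, bounds=[0,270]
  i=4: D_i=min(10*3^4,510)=510, bounds=[0,510]
  i=5: D_i=min(10*3^5,510)=510, bounds=[0,510]
  i=6: D_i=min(10*3^6,510)=510, bounds=[0,510]
  i=7: D_i=min(10*3^7,510)=510, bounds=[0,510]
  i=8: D_i=min(10*3^8,510)=510, bounds=[0,510]
  i=9: D_i=min(10*3^9,510)=510, bounds=[0,510]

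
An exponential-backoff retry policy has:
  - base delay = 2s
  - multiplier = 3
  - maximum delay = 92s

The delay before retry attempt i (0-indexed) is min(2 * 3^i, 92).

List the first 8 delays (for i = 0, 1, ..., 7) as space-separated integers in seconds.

Computing each delay:
  i=0: min(2*3^0, 92) = 2
  i=1: min(2*3^1, 92) = 6
  i=2: min(2*3^2, 92) = 18
  i=3: min(2*3^3, 92) = 54
  i=4: min(2*3^4, 92) = 92
  i=5: min(2*3^5, 92) = 92
  i=6: min(2*3^6, 92) = 92
  i=7: min(2*3^7, 92) = 92

Answer: 2 6 18 54 92 92 92 92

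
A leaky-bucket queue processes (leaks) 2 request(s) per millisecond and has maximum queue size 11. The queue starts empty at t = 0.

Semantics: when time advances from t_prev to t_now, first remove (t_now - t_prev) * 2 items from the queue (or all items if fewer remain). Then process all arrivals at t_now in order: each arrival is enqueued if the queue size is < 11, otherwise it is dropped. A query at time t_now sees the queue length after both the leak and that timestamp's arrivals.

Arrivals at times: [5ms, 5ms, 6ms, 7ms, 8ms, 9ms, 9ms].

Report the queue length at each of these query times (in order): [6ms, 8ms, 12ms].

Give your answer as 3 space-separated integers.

Queue lengths at query times:
  query t=6ms: backlog = 1
  query t=8ms: backlog = 1
  query t=12ms: backlog = 0

Answer: 1 1 0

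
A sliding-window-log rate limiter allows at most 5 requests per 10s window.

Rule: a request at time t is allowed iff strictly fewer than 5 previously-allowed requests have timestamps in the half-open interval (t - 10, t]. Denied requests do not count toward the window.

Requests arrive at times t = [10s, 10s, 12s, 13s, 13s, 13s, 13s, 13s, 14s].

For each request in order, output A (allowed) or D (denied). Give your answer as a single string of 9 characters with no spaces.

Tracking allowed requests in the window:
  req#1 t=10s: ALLOW
  req#2 t=10s: ALLOW
  req#3 t=12s: ALLOW
  req#4 t=13s: ALLOW
  req#5 t=13s: ALLOW
  req#6 t=13s: DENY
  req#7 t=13s: DENY
  req#8 t=13s: DENY
  req#9 t=14s: DENY

Answer: AAAAADDDD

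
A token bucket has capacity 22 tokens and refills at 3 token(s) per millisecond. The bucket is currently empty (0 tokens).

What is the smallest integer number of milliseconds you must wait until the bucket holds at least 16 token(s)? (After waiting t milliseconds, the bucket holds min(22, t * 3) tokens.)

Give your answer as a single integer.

Answer: 6

Derivation:
Need t * 3 >= 16, so t >= 16/3.
Smallest integer t = ceil(16/3) = 6.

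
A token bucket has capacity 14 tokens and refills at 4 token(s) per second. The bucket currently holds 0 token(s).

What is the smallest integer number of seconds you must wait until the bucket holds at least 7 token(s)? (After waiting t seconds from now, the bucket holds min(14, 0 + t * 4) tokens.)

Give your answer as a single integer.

Need 0 + t * 4 >= 7, so t >= 7/4.
Smallest integer t = ceil(7/4) = 2.

Answer: 2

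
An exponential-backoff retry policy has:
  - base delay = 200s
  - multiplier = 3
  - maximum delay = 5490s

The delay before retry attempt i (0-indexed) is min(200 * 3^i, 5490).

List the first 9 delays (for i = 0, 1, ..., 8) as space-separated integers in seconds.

Computing each delay:
  i=0: min(200*3^0, 5490) = 200
  i=1: min(200*3^1, 5490) = 600
  i=2: min(200*3^2, 5490) = 1800
  i=3: min(200*3^3, 5490) = 5400
  i=4: min(200*3^4, 5490) = 5490
  i=5: min(200*3^5, 5490) = 5490
  i=6: min(200*3^6, 5490) = 5490
  i=7: min(200*3^7, 5490) = 5490
  i=8: min(200*3^8, 5490) = 5490

Answer: 200 600 1800 5400 5490 5490 5490 5490 5490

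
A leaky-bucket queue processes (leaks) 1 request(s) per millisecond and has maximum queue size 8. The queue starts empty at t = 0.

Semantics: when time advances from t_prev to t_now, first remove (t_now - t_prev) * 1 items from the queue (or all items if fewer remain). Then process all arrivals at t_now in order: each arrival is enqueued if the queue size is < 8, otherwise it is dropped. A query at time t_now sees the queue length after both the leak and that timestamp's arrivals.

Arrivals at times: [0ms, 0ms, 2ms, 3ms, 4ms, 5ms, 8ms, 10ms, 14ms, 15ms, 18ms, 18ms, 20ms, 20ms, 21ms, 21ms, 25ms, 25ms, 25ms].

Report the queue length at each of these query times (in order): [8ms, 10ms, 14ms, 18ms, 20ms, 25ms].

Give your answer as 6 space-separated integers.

Queue lengths at query times:
  query t=8ms: backlog = 1
  query t=10ms: backlog = 1
  query t=14ms: backlog = 1
  query t=18ms: backlog = 2
  query t=20ms: backlog = 2
  query t=25ms: backlog = 3

Answer: 1 1 1 2 2 3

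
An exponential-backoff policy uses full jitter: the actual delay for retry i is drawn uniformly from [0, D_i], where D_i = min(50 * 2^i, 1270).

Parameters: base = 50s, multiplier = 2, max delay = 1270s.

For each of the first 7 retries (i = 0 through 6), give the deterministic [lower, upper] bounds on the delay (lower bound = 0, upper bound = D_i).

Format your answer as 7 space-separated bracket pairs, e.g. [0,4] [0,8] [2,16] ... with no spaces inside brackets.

Answer: [0,50] [0,100] [0,200] [0,400] [0,800] [0,1270] [0,1270]

Derivation:
Computing bounds per retry:
  i=0: D_i=min(50*2^0,1270)=50, bounds=[0,50]
  i=1: D_i=min(50*2^1,1270)=100, bounds=[0,100]
  i=2: D_i=min(50*2^2,1270)=200, bounds=[0,200]
  i=3: D_i=min(50*2^3,1270)=400, bounds=[0,400]
  i=4: D_i=min(50*2^4,1270)=800, bounds=[0,800]
  i=5: D_i=min(50*2^5,1270)=1270, bounds=[0,1270]
  i=6: D_i=min(50*2^6,1270)=1270, bounds=[0,1270]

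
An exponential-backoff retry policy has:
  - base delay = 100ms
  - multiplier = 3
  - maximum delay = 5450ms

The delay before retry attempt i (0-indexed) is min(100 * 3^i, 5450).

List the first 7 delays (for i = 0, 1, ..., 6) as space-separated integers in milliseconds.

Computing each delay:
  i=0: min(100*3^0, 5450) = 100
  i=1: min(100*3^1, 5450) = 300
  i=2: min(100*3^2, 5450) = 900
  i=3: min(100*3^3, 5450) = 2700
  i=4: min(100*3^4, 5450) = 5450
  i=5: min(100*3^5, 5450) = 5450
  i=6: min(100*3^6, 5450) = 5450

Answer: 100 300 900 2700 5450 5450 5450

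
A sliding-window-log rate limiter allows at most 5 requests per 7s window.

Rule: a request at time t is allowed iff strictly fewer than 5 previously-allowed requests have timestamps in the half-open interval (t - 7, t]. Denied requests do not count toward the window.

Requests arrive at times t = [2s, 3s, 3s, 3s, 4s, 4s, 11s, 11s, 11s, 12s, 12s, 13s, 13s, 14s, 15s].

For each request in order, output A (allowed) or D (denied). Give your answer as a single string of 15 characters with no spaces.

Answer: AAAAADAAAAADDDD

Derivation:
Tracking allowed requests in the window:
  req#1 t=2s: ALLOW
  req#2 t=3s: ALLOW
  req#3 t=3s: ALLOW
  req#4 t=3s: ALLOW
  req#5 t=4s: ALLOW
  req#6 t=4s: DENY
  req#7 t=11s: ALLOW
  req#8 t=11s: ALLOW
  req#9 t=11s: ALLOW
  req#10 t=12s: ALLOW
  req#11 t=12s: ALLOW
  req#12 t=13s: DENY
  req#13 t=13s: DENY
  req#14 t=14s: DENY
  req#15 t=15s: DENY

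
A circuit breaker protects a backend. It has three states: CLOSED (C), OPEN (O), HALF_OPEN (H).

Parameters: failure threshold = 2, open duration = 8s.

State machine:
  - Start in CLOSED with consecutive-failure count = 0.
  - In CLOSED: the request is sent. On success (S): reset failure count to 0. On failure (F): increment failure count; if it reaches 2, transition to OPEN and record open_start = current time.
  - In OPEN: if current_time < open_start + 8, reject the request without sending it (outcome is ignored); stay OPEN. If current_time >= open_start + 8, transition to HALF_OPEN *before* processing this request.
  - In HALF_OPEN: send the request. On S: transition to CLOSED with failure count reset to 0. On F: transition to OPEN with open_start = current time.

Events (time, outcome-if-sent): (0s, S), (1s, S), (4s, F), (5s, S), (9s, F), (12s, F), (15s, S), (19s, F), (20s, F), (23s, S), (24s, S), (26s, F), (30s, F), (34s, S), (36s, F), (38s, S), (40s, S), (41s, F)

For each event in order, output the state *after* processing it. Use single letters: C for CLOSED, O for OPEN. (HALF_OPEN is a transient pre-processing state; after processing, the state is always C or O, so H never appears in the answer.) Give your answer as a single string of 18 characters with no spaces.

State after each event:
  event#1 t=0s outcome=S: state=CLOSED
  event#2 t=1s outcome=S: state=CLOSED
  event#3 t=4s outcome=F: state=CLOSED
  event#4 t=5s outcome=S: state=CLOSED
  event#5 t=9s outcome=F: state=CLOSED
  event#6 t=12s outcome=F: state=OPEN
  event#7 t=15s outcome=S: state=OPEN
  event#8 t=19s outcome=F: state=OPEN
  event#9 t=20s outcome=F: state=OPEN
  event#10 t=23s outcome=S: state=OPEN
  event#11 t=24s outcome=S: state=OPEN
  event#12 t=26s outcome=F: state=OPEN
  event#13 t=30s outcome=F: state=OPEN
  event#14 t=34s outcome=S: state=OPEN
  event#15 t=36s outcome=F: state=OPEN
  event#16 t=38s outcome=S: state=CLOSED
  event#17 t=40s outcome=S: state=CLOSED
  event#18 t=41s outcome=F: state=CLOSED

Answer: CCCCCOOOOOOOOOOCCC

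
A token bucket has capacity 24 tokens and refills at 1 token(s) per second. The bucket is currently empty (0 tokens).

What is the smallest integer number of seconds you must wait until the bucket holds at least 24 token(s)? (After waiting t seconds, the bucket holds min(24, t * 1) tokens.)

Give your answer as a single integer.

Need t * 1 >= 24, so t >= 24/1.
Smallest integer t = ceil(24/1) = 24.

Answer: 24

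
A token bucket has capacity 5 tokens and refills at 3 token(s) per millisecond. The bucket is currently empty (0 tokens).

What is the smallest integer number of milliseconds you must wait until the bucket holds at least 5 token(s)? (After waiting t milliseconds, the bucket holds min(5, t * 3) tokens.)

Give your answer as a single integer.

Need t * 3 >= 5, so t >= 5/3.
Smallest integer t = ceil(5/3) = 2.

Answer: 2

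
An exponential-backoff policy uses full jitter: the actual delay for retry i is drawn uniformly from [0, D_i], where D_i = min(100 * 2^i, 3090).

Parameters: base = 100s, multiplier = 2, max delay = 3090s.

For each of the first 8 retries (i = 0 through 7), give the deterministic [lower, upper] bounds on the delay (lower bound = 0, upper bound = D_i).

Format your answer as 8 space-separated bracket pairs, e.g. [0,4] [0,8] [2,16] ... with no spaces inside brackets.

Answer: [0,100] [0,200] [0,400] [0,800] [0,1600] [0,3090] [0,3090] [0,3090]

Derivation:
Computing bounds per retry:
  i=0: D_i=min(100*2^0,3090)=100, bounds=[0,100]
  i=1: D_i=min(100*2^1,3090)=200, bounds=[0,200]
  i=2: D_i=min(100*2^2,3090)=400, bounds=[0,400]
  i=3: D_i=min(100*2^3,3090)=800, bounds=[0,800]
  i=4: D_i=min(100*2^4,3090)=1600, bounds=[0,1600]
  i=5: D_i=min(100*2^5,3090)=3090, bounds=[0,3090]
  i=6: D_i=min(100*2^6,3090)=3090, bounds=[0,3090]
  i=7: D_i=min(100*2^7,3090)=3090, bounds=[0,3090]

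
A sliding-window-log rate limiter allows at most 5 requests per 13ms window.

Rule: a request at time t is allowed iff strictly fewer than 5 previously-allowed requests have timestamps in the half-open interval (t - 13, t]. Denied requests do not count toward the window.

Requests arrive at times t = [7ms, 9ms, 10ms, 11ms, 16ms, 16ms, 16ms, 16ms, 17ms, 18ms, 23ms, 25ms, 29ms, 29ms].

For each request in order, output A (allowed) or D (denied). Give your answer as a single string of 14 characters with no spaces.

Answer: AAAAADDDDDAAAA

Derivation:
Tracking allowed requests in the window:
  req#1 t=7ms: ALLOW
  req#2 t=9ms: ALLOW
  req#3 t=10ms: ALLOW
  req#4 t=11ms: ALLOW
  req#5 t=16ms: ALLOW
  req#6 t=16ms: DENY
  req#7 t=16ms: DENY
  req#8 t=16ms: DENY
  req#9 t=17ms: DENY
  req#10 t=18ms: DENY
  req#11 t=23ms: ALLOW
  req#12 t=25ms: ALLOW
  req#13 t=29ms: ALLOW
  req#14 t=29ms: ALLOW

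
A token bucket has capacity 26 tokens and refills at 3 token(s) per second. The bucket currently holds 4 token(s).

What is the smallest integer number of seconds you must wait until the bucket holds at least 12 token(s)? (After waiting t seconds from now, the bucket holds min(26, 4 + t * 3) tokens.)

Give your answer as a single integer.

Answer: 3

Derivation:
Need 4 + t * 3 >= 12, so t >= 8/3.
Smallest integer t = ceil(8/3) = 3.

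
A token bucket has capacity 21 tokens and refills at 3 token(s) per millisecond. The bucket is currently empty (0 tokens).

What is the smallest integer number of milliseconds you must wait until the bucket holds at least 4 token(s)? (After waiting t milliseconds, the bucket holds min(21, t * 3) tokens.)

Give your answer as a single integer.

Answer: 2

Derivation:
Need t * 3 >= 4, so t >= 4/3.
Smallest integer t = ceil(4/3) = 2.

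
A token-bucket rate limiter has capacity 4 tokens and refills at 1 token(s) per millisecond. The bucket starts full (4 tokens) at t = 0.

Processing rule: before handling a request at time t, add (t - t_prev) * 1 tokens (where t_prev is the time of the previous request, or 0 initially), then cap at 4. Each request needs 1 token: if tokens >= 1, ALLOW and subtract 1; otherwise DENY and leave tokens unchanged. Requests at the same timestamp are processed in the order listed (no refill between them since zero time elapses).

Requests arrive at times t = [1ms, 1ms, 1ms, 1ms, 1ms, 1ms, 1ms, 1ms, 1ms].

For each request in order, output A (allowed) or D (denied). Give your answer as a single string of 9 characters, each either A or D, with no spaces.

Simulating step by step:
  req#1 t=1ms: ALLOW
  req#2 t=1ms: ALLOW
  req#3 t=1ms: ALLOW
  req#4 t=1ms: ALLOW
  req#5 t=1ms: DENY
  req#6 t=1ms: DENY
  req#7 t=1ms: DENY
  req#8 t=1ms: DENY
  req#9 t=1ms: DENY

Answer: AAAADDDDD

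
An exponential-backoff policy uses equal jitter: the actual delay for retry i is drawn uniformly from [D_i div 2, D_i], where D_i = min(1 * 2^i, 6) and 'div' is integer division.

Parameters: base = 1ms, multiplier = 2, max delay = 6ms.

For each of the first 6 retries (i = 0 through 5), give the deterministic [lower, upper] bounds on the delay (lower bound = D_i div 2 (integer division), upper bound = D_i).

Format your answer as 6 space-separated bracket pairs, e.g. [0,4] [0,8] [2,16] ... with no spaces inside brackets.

Computing bounds per retry:
  i=0: D_i=min(1*2^0,6)=1, bounds=[0,1]
  i=1: D_i=min(1*2^1,6)=2, bounds=[1,2]
  i=2: D_i=min(1*2^2,6)=4, bounds=[2,4]
  i=3: D_i=min(1*2^3,6)=6, bounds=[3,6]
  i=4: D_i=min(1*2^4,6)=6, bounds=[3,6]
  i=5: D_i=min(1*2^5,6)=6, bounds=[3,6]

Answer: [0,1] [1,2] [2,4] [3,6] [3,6] [3,6]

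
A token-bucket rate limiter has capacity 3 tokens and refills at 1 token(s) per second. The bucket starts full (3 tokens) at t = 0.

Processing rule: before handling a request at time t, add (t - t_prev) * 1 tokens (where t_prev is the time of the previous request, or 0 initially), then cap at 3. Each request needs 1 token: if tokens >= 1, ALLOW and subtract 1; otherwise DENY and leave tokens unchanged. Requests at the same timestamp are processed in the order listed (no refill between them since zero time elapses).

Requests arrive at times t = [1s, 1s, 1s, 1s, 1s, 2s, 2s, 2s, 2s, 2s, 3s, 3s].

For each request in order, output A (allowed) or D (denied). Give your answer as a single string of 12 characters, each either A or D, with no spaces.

Answer: AAADDADDDDAD

Derivation:
Simulating step by step:
  req#1 t=1s: ALLOW
  req#2 t=1s: ALLOW
  req#3 t=1s: ALLOW
  req#4 t=1s: DENY
  req#5 t=1s: DENY
  req#6 t=2s: ALLOW
  req#7 t=2s: DENY
  req#8 t=2s: DENY
  req#9 t=2s: DENY
  req#10 t=2s: DENY
  req#11 t=3s: ALLOW
  req#12 t=3s: DENY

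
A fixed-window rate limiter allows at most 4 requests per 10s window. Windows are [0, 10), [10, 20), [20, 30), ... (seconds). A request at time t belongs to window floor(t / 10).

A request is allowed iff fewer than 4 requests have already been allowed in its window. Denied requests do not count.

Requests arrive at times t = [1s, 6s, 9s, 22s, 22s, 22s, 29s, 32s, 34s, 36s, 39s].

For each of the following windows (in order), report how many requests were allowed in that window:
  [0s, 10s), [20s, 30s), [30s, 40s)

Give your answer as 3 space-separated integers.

Answer: 3 4 4

Derivation:
Processing requests:
  req#1 t=1s (window 0): ALLOW
  req#2 t=6s (window 0): ALLOW
  req#3 t=9s (window 0): ALLOW
  req#4 t=22s (window 2): ALLOW
  req#5 t=22s (window 2): ALLOW
  req#6 t=22s (window 2): ALLOW
  req#7 t=29s (window 2): ALLOW
  req#8 t=32s (window 3): ALLOW
  req#9 t=34s (window 3): ALLOW
  req#10 t=36s (window 3): ALLOW
  req#11 t=39s (window 3): ALLOW

Allowed counts by window: 3 4 4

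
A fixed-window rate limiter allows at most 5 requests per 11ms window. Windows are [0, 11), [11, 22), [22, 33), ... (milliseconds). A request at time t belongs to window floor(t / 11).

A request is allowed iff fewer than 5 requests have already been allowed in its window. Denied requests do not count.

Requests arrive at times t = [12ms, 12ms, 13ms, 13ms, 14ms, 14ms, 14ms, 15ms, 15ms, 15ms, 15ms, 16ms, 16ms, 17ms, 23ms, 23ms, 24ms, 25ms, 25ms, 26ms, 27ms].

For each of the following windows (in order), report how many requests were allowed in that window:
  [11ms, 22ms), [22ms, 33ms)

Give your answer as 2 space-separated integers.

Answer: 5 5

Derivation:
Processing requests:
  req#1 t=12ms (window 1): ALLOW
  req#2 t=12ms (window 1): ALLOW
  req#3 t=13ms (window 1): ALLOW
  req#4 t=13ms (window 1): ALLOW
  req#5 t=14ms (window 1): ALLOW
  req#6 t=14ms (window 1): DENY
  req#7 t=14ms (window 1): DENY
  req#8 t=15ms (window 1): DENY
  req#9 t=15ms (window 1): DENY
  req#10 t=15ms (window 1): DENY
  req#11 t=15ms (window 1): DENY
  req#12 t=16ms (window 1): DENY
  req#13 t=16ms (window 1): DENY
  req#14 t=17ms (window 1): DENY
  req#15 t=23ms (window 2): ALLOW
  req#16 t=23ms (window 2): ALLOW
  req#17 t=24ms (window 2): ALLOW
  req#18 t=25ms (window 2): ALLOW
  req#19 t=25ms (window 2): ALLOW
  req#20 t=26ms (window 2): DENY
  req#21 t=27ms (window 2): DENY

Allowed counts by window: 5 5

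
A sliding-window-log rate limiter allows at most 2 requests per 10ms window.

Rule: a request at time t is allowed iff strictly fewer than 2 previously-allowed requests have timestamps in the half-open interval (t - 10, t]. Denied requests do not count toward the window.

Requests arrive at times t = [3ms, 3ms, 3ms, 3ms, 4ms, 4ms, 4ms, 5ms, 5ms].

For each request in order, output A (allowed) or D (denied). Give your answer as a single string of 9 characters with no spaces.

Tracking allowed requests in the window:
  req#1 t=3ms: ALLOW
  req#2 t=3ms: ALLOW
  req#3 t=3ms: DENY
  req#4 t=3ms: DENY
  req#5 t=4ms: DENY
  req#6 t=4ms: DENY
  req#7 t=4ms: DENY
  req#8 t=5ms: DENY
  req#9 t=5ms: DENY

Answer: AADDDDDDD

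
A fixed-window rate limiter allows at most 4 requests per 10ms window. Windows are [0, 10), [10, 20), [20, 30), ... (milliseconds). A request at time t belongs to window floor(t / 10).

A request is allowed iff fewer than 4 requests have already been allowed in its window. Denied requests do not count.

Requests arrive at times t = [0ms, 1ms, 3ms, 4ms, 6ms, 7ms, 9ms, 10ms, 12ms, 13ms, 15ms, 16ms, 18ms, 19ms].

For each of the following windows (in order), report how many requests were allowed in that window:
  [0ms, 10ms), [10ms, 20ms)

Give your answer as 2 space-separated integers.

Answer: 4 4

Derivation:
Processing requests:
  req#1 t=0ms (window 0): ALLOW
  req#2 t=1ms (window 0): ALLOW
  req#3 t=3ms (window 0): ALLOW
  req#4 t=4ms (window 0): ALLOW
  req#5 t=6ms (window 0): DENY
  req#6 t=7ms (window 0): DENY
  req#7 t=9ms (window 0): DENY
  req#8 t=10ms (window 1): ALLOW
  req#9 t=12ms (window 1): ALLOW
  req#10 t=13ms (window 1): ALLOW
  req#11 t=15ms (window 1): ALLOW
  req#12 t=16ms (window 1): DENY
  req#13 t=18ms (window 1): DENY
  req#14 t=19ms (window 1): DENY

Allowed counts by window: 4 4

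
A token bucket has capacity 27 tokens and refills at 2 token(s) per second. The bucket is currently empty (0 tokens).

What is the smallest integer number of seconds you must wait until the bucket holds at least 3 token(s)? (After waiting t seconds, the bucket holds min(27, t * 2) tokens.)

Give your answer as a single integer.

Need t * 2 >= 3, so t >= 3/2.
Smallest integer t = ceil(3/2) = 2.

Answer: 2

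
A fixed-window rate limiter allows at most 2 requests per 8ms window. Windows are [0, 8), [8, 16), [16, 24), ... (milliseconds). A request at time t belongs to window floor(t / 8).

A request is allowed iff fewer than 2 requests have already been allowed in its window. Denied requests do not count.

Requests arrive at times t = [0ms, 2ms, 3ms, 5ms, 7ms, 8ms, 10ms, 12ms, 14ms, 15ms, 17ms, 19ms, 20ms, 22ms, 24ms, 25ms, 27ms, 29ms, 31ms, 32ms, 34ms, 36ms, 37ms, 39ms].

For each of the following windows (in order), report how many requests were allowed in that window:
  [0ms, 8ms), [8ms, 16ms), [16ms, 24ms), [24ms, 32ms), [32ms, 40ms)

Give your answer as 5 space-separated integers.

Answer: 2 2 2 2 2

Derivation:
Processing requests:
  req#1 t=0ms (window 0): ALLOW
  req#2 t=2ms (window 0): ALLOW
  req#3 t=3ms (window 0): DENY
  req#4 t=5ms (window 0): DENY
  req#5 t=7ms (window 0): DENY
  req#6 t=8ms (window 1): ALLOW
  req#7 t=10ms (window 1): ALLOW
  req#8 t=12ms (window 1): DENY
  req#9 t=14ms (window 1): DENY
  req#10 t=15ms (window 1): DENY
  req#11 t=17ms (window 2): ALLOW
  req#12 t=19ms (window 2): ALLOW
  req#13 t=20ms (window 2): DENY
  req#14 t=22ms (window 2): DENY
  req#15 t=24ms (window 3): ALLOW
  req#16 t=25ms (window 3): ALLOW
  req#17 t=27ms (window 3): DENY
  req#18 t=29ms (window 3): DENY
  req#19 t=31ms (window 3): DENY
  req#20 t=32ms (window 4): ALLOW
  req#21 t=34ms (window 4): ALLOW
  req#22 t=36ms (window 4): DENY
  req#23 t=37ms (window 4): DENY
  req#24 t=39ms (window 4): DENY

Allowed counts by window: 2 2 2 2 2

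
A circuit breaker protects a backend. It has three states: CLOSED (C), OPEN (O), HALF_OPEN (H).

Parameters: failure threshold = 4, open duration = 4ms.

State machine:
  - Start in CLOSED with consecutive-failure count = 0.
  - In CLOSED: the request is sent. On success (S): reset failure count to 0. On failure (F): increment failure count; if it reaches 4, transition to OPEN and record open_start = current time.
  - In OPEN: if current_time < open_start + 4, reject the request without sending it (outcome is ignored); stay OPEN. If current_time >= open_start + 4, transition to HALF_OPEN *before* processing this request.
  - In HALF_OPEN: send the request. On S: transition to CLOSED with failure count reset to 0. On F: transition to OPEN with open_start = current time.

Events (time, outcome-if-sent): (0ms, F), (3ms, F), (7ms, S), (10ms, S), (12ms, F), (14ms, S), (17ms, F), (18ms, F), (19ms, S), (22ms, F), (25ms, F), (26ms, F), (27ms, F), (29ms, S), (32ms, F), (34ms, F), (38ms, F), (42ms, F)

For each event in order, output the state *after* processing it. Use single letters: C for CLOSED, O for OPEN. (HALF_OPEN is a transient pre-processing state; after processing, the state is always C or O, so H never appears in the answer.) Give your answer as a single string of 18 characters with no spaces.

State after each event:
  event#1 t=0ms outcome=F: state=CLOSED
  event#2 t=3ms outcome=F: state=CLOSED
  event#3 t=7ms outcome=S: state=CLOSED
  event#4 t=10ms outcome=S: state=CLOSED
  event#5 t=12ms outcome=F: state=CLOSED
  event#6 t=14ms outcome=S: state=CLOSED
  event#7 t=17ms outcome=F: state=CLOSED
  event#8 t=18ms outcome=F: state=CLOSED
  event#9 t=19ms outcome=S: state=CLOSED
  event#10 t=22ms outcome=F: state=CLOSED
  event#11 t=25ms outcome=F: state=CLOSED
  event#12 t=26ms outcome=F: state=CLOSED
  event#13 t=27ms outcome=F: state=OPEN
  event#14 t=29ms outcome=S: state=OPEN
  event#15 t=32ms outcome=F: state=OPEN
  event#16 t=34ms outcome=F: state=OPEN
  event#17 t=38ms outcome=F: state=OPEN
  event#18 t=42ms outcome=F: state=OPEN

Answer: CCCCCCCCCCCCOOOOOO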